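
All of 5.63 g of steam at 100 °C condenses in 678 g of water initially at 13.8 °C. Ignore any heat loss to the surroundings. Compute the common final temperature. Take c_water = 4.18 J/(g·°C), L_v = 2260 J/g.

Energy balance with sensible and latent terms:
latent heat released on condensation: 5.63×2260 = 12724; condensed water 100 °C→T: 23.53(T − 100); original water: 2834(T − 13.8)
2857.6 T = 12724 + 2353.3 + 39110 = 54187
T ≈ 18.96 °C (< 100 °C, so full condensation is consistent).

T_f ≈ 19.0 °C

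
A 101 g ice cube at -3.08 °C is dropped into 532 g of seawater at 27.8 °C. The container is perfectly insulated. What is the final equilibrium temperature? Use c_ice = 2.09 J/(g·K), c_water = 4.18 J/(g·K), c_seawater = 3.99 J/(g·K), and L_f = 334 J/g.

Energy balance with sensible and latent terms:
ice -3.08→0 °C: 101×2.09×3.08 = 650.16; latent heat to melt: 101×334 = 33734; warm the meltwater: 422.18 T; seawater: 2122.7(T − 27.8)
2544.9 T = 59011 − 34384 = 24626
T ≈ 9.68 °C — above 0 °C, consistent with complete melting.

T_f ≈ 9.7 °C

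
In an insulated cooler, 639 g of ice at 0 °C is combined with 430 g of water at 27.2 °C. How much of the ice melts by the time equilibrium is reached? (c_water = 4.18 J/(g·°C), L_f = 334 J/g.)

Cooling the water to 0 °C releases 430×4.18×27.2 = 48889 J.
To melt every bit of ice: 639×334 = 213426 J.
Since 48889 < 213426 J, not all the ice melts; equilibrium is at 0 °C.
m_melt = 48889 / L_f = 146.4 g.

m_melted ≈ 146 g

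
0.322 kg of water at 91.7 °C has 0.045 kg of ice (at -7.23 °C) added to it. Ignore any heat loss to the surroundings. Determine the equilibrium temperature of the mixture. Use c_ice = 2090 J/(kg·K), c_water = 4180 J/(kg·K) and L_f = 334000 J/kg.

T_f ≈ 70.2 °C

Let T be the final temperature. ΣQ_i = 0:
ice -7.23→0 °C: 0.045×2090×7.23 = 679.98
  fusion: m_ice L_f = 0.045×334000 = 15030
  meltwater 0→T: 0.045×4180×T = 188.1 T
  water: 1346(T − 91.7)
1534.1 T = 123425 − 15710 = 107715
T ≈ 70.22 °C. Since T > 0 °C, the all-ice-melts assumption holds.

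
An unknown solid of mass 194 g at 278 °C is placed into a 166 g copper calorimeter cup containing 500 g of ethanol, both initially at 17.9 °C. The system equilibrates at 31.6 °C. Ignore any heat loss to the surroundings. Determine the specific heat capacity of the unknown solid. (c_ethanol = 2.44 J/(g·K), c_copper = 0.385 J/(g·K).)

c ≈ 0.368 J/(g·K)

Conservation of energy gives ΣQ = 0:
194·c·(31.6 − 278) + 500·2.44·(31.6 − 17.9) + 166·0.385·(31.6 − 17.9) = 0
-47802 c = -17590
c = -17590/-47802 ≈ 0.368 J/(g·K)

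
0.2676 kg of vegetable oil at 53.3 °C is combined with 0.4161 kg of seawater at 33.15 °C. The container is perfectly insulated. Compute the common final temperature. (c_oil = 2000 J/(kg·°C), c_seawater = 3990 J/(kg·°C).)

T_f ≈ 38.1 °C

Energy conservation, ΣQ = 0:
0.2676·2000·(T − 53.3) + 0.4161·3990·(T − 33.15) = 0
2195.4 T = 83563
T = 83563/2195.4 ≈ 38.06 °C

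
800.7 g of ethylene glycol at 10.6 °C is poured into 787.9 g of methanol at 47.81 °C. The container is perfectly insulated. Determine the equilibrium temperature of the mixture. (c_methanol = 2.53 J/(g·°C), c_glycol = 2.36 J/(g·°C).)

Heat gained plus heat lost sum to zero:
787.9×2.53×(T − 47.81) + 800.7×2.36×(T − 10.6) = 0
(1993.4 + 1889.7) T = 1993.4×47.81 + 1889.7×10.6
T ≈ 29.70 °C

T_f ≈ 29.7 °C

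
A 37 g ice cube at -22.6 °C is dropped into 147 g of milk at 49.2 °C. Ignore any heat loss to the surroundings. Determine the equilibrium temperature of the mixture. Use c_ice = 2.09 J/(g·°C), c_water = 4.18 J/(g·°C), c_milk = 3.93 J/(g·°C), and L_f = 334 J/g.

T_f ≈ 19.5 °C

Taking heat into each body as positive, Σ m c ΔT = 0:
ice -22.6→0 °C: 37·2.09·22.6 = 1747.7; latent heat to melt: 37·334 = 12358; warm the meltwater: 154.66 T; milk cools: 147·3.93·(T − 49.2) = 577.71(T − 49.2)
732.37 T = 28423 − 14106 = 14318
T ≈ 19.55 °C. Since T > 0 °C, the all-ice-melts assumption holds.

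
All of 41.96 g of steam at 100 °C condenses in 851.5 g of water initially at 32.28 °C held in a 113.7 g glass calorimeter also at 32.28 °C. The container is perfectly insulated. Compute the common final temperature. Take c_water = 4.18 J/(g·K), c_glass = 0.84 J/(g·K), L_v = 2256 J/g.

T_f ≈ 60.1 °C

Net heat exchanged in the isolated system is zero:
steam→water at 100 °C releases m L_v = 41.96×2256 = 94662; condensed water 100 °C→T: 175.39(T − 100); water warms: 851.5×4.18×(T − 32.28) = 3559.3(T − 32.28); glass cup: 113.7×0.84×(T − 32.28) = 95.51(T − 32.28)
3830.2 T = 94662 + 17539 + 117976 = 230177
T ≈ 60.10 °C, under the boiling point, so the assumption holds.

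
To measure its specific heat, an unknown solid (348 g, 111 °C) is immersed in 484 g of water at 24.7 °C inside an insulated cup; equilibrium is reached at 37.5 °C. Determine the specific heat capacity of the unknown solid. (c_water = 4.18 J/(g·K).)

c ≈ 1.01 J/(g·K)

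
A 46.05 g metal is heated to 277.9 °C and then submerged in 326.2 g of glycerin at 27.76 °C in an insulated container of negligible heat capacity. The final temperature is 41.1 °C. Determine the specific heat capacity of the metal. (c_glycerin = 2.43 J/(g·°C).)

c ≈ 0.97 J/(g·°C)

m_s c (T_s − T_f) = m_glycerin c_glycerin (T_f − T_0):
46.05×c×(277.9 − 41.1) = 326.2×2.43×(41.1 − 27.76)
10905 c = 10574  ⇒  c ≈ 0.9697 J/(g·°C)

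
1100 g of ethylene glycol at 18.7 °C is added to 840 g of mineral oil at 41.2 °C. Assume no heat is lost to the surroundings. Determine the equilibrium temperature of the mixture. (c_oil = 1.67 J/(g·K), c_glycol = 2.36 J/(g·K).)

T_f ≈ 26.6 °C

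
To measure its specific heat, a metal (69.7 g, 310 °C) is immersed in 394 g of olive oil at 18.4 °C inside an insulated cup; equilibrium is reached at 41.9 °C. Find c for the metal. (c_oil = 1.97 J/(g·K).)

Heat lost by the metal = heat gained by the oil:
69.7×c×(310 − 41.9) = 394×1.97×(41.9 − 18.4)
18687 c = 18240  ⇒  c ≈ 0.9761 J/(g·K)

c ≈ 0.976 J/(g·K)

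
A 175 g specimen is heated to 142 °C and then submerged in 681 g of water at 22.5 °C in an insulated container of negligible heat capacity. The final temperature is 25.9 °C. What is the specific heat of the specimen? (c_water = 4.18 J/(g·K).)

Conservation of energy gives ΣQ = 0:
175·c·(25.9 − 142) + 681·4.18·(25.9 − 22.5) = 0
-20318 c = -9678.4
c = -9678.4/-20318 ≈ 0.4764 J/(g·K)

c ≈ 0.476 J/(g·K)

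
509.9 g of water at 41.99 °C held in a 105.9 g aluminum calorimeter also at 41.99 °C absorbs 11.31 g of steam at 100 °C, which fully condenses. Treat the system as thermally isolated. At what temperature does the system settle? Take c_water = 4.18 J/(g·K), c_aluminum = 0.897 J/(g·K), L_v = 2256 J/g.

T_f ≈ 54.4 °C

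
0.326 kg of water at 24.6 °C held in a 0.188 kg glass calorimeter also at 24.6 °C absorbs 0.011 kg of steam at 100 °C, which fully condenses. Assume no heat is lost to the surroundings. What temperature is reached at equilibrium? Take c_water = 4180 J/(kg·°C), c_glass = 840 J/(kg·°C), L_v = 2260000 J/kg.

Energy conservation, ΣQ = 0:
latent heat released on condensation: 0.011×2260000 = 24860
  condensed water 100 °C→T: 45.98(T − 100)
  original water: 1362.7(T − 24.6)
  glass cup: 0.188×840×(T − 24.6) = 157.92(T − 24.6)
1566.6 T = 24860 + 4598 + 37407 = 66865
T ≈ 42.68 °C (< 100 °C, so full condensation is consistent).

T_f ≈ 42.7 °C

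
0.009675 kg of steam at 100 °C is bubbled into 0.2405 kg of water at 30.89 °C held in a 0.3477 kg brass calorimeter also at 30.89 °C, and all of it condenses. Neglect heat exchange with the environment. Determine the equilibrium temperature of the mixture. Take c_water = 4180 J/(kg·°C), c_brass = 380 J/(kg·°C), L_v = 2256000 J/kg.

Setting the total heat transfer to zero:
condense steam: −0.009675×2256000 = −21827
  condensate cools 100→T: 0.009675×4180×(T − 100) = 40.44(T − 100)
  original water: 1005.3(T − 30.89)
  cup: 132.13(T − 30.89)
1177.9 T = 21827 + 4044.1 + 35135 = 61006
T ≈ 51.79 °C (< 100 °C, so full condensation is consistent).

T_f ≈ 51.8 °C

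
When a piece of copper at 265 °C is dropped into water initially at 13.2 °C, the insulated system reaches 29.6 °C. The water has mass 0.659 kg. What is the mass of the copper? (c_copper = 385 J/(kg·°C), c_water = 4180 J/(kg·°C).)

Heat gained plus heat lost sum to zero:
m×385×(29.6 − 265) + 0.659×4180×(29.6 − 13.2) = 0
-90629 m = -45176
m = -45176/-90629 ≈ 0.4985 kg

m ≈ 0.498 kg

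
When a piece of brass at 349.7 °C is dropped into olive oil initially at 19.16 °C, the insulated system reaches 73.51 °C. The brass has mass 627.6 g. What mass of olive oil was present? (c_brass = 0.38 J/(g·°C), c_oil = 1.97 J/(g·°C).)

m ≈ 615 g

Heat lost by the brass = heat gained by the oil:
627.6·0.38·(349.7 − 73.51) = m·1.97·(73.51 − 19.16)
107.07 m = 65868  ⇒  m ≈ 615.2 g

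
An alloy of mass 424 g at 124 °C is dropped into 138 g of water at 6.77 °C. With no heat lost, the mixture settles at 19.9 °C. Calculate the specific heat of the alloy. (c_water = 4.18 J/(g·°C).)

Net heat exchanged in the isolated system is zero:
424·c·(19.9 − 124) + 138·4.18·(19.9 − 6.77) = 0
-44138 c = -7573.9
c = -7573.9/-44138 ≈ 0.1716 J/(g·°C)

c ≈ 0.172 J/(g·°C)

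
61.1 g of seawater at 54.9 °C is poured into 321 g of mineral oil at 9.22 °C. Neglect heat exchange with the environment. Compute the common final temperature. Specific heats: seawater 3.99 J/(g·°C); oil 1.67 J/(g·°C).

Energy conservation, ΣQ = 0:
61.1*3.99*(T − 54.9) + 321*1.67*(T − 9.22) = 0
(243.79 + 536.07) T = 243.79*54.9 + 536.07*9.22
T ≈ 23.50 °C

T_f ≈ 23.5 °C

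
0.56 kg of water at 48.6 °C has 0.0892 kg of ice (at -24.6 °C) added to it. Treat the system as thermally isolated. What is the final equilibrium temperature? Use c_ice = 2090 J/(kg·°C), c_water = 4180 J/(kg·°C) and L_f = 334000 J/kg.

T_f ≈ 29.3 °C

Conservation of energy gives ΣQ = 0:
ice -24.6→0 °C: 0.0892×2090×24.6 = 4586.1; latent heat to melt: 0.0892×334000 = 29793; warm the meltwater: 372.86 T; water: 2340.8(T − 48.6)
2713.7 T = 113763 − 34379 = 79384
T ≈ 29.25 °C. Since T > 0 °C, the all-ice-melts assumption holds.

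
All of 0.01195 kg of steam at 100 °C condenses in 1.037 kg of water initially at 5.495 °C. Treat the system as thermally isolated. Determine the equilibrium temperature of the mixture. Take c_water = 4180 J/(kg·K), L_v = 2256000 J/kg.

T_f ≈ 12.7 °C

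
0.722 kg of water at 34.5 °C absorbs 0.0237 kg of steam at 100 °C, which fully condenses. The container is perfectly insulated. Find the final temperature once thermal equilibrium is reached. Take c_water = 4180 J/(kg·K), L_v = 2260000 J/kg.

T_f ≈ 53.8 °C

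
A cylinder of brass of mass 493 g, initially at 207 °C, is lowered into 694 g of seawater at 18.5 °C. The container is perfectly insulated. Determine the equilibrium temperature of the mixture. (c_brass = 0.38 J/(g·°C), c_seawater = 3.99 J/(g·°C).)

T_f ≈ 30.4 °C

Setting the total heat transfer to zero:
493×0.38×(T − 207) + 694×3.99×(T − 18.5) = 0
2956.4 T = 90007
T = 90007 / 2956.4 = 30.4 °C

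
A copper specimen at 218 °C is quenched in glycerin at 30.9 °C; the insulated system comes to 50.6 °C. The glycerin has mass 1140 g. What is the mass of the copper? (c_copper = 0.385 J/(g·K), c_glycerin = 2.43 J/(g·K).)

m ≈ 847 g

|Q_copper| = |Q_glycerin|:
m×0.385×(218 − 50.6) = 1140×2.43×(50.6 − 30.9)
64.45 m = 54573  ⇒  m ≈ 846.8 g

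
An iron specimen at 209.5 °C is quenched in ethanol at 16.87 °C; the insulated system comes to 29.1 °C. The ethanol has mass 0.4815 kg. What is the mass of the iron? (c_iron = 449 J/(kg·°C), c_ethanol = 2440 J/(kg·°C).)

Conservation of energy gives ΣQ = 0:
m·449·(29.1 − 209.5) + 0.4815·2440·(29.1 − 16.87) = 0
-81000 m = -14369
m = -14369/-81000 ≈ 0.1774 kg

m ≈ 0.177 kg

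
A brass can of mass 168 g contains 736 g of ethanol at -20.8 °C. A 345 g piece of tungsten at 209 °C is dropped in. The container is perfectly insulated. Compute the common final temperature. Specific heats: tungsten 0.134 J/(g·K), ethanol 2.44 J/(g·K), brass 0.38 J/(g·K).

Let T be the final temperature. ΣQ_i = 0:
345×0.134×(T − 209) + 736×2.44×(T − (-20.8)) + 168×0.38×(T − (-20.8)) = 0
(46.23 + 1795.8 + 63.84) T = 46.23×209 + 1795.8×(-20.8) + 63.84×(-20.8)
T ≈ -15.23 °C

T_f ≈ -15.2 °C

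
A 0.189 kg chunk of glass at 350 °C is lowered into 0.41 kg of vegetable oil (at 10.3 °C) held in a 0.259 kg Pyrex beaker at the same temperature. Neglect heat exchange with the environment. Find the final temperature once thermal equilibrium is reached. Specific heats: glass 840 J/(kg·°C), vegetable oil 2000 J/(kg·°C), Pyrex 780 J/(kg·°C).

T_f ≈ 56.0 °C

Setting the total heat transfer to zero:
0.189×840×(T − 350) + 0.41×2000×(T − 10.3) + 0.259×780×(T − 10.3) = 0
(158.76 + 820 + 202.02) T = 158.76×350 + 820×10.3 + 202.02×10.3
T = 66093 / 1180.8 = 56 °C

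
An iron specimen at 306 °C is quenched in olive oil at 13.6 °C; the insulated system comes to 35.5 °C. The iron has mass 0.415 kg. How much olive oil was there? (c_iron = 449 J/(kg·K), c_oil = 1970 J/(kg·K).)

m ≈ 1.17 kg

|Q_iron| = |Q_oil|:
0.415·449·(306 − 35.5) = m·1970·(35.5 − 13.6)
43143 m = 50404  ⇒  m ≈ 1.168 kg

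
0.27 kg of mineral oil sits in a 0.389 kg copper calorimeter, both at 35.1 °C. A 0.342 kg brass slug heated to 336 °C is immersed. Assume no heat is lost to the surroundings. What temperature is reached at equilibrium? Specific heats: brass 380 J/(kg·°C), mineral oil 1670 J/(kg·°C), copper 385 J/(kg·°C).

T_f ≈ 88.6 °C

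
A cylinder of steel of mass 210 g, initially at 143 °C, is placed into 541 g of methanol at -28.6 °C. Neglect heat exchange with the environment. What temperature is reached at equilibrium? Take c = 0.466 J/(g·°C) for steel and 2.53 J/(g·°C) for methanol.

Setting the total heat transfer to zero:
210×0.466×(T − 143) + 541×2.53×(T − (-28.6)) = 0
97.86(T − 143) + 1368.7(T − (-28.6)) = 0
(97.86 + 1368.7) T = 97.86×143 + 1368.7×(-28.6)
T ≈ -17.15 °C

T_f ≈ -17.1 °C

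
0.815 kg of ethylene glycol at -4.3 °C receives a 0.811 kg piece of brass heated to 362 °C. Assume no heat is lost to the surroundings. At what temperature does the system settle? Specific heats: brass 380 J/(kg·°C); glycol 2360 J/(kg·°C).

Net heat exchanged in the isolated system is zero:
0.811×380×(T − 362) + 0.815×2360×(T − (-4.3)) = 0
308.18(T − 362) + 1923.4(T − (-4.3)) = 0
(308.18 + 1923.4) T = 308.18×362 + 1923.4×(-4.3)
T = 103291 / 2231.6 = 46.3 °C

T_f ≈ 46.3 °C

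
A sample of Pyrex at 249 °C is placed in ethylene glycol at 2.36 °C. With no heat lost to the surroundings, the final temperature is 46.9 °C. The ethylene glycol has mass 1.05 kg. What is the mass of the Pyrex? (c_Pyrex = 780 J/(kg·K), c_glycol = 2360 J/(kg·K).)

m ≈ 0.7 kg

|Q_Pyrex| = |Q_glycol|:
m×780×(249 − 46.9) = 1.05×2360×(46.9 − 2.36)
157638 m = 110370  ⇒  m ≈ 0.7001 kg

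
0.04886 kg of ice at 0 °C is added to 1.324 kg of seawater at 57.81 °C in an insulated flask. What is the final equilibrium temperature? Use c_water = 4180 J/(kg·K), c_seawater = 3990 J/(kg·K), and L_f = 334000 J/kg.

T_f ≈ 52.7 °C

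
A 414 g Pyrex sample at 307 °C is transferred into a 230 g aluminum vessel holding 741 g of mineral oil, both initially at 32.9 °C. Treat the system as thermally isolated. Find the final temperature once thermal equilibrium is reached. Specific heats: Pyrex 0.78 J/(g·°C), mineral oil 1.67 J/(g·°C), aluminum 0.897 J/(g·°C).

Let T be the final temperature. ΣQ_i = 0:
414*0.78*(T − 307) + 741*1.67*(T − 32.9) + 230*0.897*(T − 32.9) = 0
322.92(T − 307) + 1237.5(T − 32.9) + 206.31(T − 32.9) = 0
(322.92 + 1237.5 + 206.31) T = 322.92*307 + 1237.5*32.9 + 206.31*32.9
T ≈ 83.00 °C

T_f ≈ 83.0 °C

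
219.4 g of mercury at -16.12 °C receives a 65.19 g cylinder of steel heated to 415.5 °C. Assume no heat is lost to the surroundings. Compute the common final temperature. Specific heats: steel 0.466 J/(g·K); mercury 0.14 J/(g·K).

Heat lost by the steel equals heat gained by the mercury:
65.19×0.466×(415.5 − T) = 219.4×0.14×(T − (-16.12))
30.38(415.5 − T) = 30.72(T − (-16.12))
61.09 T = 12127  ⇒  T ≈ 198.50 °C

T_f ≈ 198.5 °C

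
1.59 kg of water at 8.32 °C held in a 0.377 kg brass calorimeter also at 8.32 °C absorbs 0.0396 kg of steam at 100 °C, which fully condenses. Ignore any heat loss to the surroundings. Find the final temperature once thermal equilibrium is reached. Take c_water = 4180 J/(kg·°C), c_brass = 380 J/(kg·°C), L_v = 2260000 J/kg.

T_f ≈ 23.4 °C

Let T be the final temperature. ΣQ_i = 0:
steam→water at 100 °C releases m L_v = 0.0396·2260000 = 89496
  condensate cools 100→T: 0.0396·4180·(T − 100) = 165.53(T − 100)
  original water: 6646.2(T − 8.32)
  cup: 143.26(T − 8.32)
6955 T = 89496 + 16553 + 56488 = 162537
T ≈ 23.37 °C — below 100 °C, confirming all the steam condensed.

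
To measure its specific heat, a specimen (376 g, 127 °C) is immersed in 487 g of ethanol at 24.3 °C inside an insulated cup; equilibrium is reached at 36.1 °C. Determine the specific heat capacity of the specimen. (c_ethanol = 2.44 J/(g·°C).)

Let T be the final temperature. ΣQ_i = 0:
376×c×(36.1 − 127) + 487×2.44×(36.1 − 24.3) = 0
-34178 c = -14022
c = -14022/-34178 ≈ 0.4103 J/(g·°C)

c ≈ 0.41 J/(g·°C)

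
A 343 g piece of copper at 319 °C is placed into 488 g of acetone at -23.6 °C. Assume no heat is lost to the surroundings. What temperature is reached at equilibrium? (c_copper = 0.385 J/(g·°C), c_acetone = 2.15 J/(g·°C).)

T_f is the heat-capacity-weighted average of the initial temperatures:
T_f = (132.06·319 + 1049.2·(-23.6)) / (132.06 + 1049.2)
    = 17364 / 1181.3 ≈ 14.70 °C

T_f ≈ 14.7 °C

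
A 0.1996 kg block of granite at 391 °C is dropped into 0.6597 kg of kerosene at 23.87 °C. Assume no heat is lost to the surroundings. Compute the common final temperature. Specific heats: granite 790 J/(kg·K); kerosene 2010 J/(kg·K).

Set heat shed by the hot body equal to heat absorbed by the cold body:
0.1996·790·(391 − T) = 0.6597·2010·(T − 23.87)
157.68(391 − T) = 1326(T − 23.87)
1483.7 T = 93306  ⇒  T ≈ 62.89 °C

T_f ≈ 62.9 °C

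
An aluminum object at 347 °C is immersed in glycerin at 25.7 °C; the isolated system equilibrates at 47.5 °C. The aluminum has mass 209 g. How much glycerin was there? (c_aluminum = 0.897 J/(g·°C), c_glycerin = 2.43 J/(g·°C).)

m ≈ 1060 g

Net heat exchanged in the isolated system is zero:
209×0.897×(47.5 − 347) + m×2.43×(47.5 − 25.7) = 0
52.97 m = 56148
m = 56148/52.97 ≈ 1060 g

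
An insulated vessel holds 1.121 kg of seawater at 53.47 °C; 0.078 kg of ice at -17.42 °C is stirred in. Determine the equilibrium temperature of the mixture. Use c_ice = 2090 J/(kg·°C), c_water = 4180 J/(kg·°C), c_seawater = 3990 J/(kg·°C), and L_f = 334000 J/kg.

T_f ≈ 43.8 °C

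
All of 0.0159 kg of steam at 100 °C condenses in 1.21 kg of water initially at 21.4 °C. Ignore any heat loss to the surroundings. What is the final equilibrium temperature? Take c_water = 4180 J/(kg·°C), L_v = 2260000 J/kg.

T_f ≈ 29.4 °C

Let T be the final temperature. ΣQ_i = 0:
condense steam: −0.0159×2260000 = −35934
  condensate cools 100→T: 0.0159×4180×(T − 100) = 66.46(T − 100)
  water warms: 1.21×4180×(T − 21.4) = 5057.8(T − 21.4)
5124.3 T = 35934 + 6646.2 + 108237 = 150817
T ≈ 29.43 °C (< 100 °C, so full condensation is consistent).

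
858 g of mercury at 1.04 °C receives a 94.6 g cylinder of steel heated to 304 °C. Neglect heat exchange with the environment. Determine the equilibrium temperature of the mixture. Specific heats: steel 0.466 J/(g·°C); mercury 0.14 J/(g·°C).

T_f ≈ 82.4 °C

With ΣQ=0 the equilibrium temperature is the m·c-weighted mean:
T_f = (44.08×304 + 120.12×1.04) / (44.08 + 120.12)
    = 13526 / 164.2 ≈ 82.38 °C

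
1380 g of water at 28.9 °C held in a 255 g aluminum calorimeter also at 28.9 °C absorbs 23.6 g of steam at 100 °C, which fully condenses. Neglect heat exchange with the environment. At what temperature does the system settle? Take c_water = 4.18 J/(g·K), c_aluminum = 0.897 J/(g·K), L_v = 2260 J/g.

T_f ≈ 38.8 °C

Heat gained plus heat lost sum to zero:
steam→water at 100 °C releases m L_v = 23.6×2260 = 53336; condensed water 100 °C→T: 98.65(T − 100); original water: 5768.4(T − 28.9); aluminum cup: 255×0.897×(T − 28.9) = 228.74(T − 28.9)
6095.8 T = 53336 + 9864.8 + 173317 = 236518
T ≈ 38.80 °C, under the boiling point, so the assumption holds.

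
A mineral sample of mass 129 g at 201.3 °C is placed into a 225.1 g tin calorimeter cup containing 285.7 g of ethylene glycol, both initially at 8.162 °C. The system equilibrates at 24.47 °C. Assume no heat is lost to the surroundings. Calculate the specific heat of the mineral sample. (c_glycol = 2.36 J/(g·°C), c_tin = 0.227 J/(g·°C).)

Heat gained plus heat lost sum to zero:
129·c·(24.47 − 201.3) + 285.7·2.36·(24.47 − 8.162) + 225.1·0.227·(24.47 − 8.162) = 0
-22811 c = -11829
c = -11829/-22811 ≈ 0.5186 J/(g·°C)

c ≈ 0.519 J/(g·°C)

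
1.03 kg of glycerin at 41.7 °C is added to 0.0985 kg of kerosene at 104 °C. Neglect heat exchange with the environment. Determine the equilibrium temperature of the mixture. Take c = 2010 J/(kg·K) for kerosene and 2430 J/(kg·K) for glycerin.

Energy conservation, ΣQ = 0:
0.0985·2010·(T − 104) + 1.03·2430·(T − 41.7) = 0
197.99(T − 104) + 2502.9(T − 41.7) = 0
2700.9 T = 124961
T = 124961/2700.9 ≈ 46.27 °C

T_f ≈ 46.3 °C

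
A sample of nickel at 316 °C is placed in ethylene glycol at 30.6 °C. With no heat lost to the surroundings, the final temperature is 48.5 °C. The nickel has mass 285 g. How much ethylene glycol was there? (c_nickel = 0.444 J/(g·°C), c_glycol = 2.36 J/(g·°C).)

m ≈ 801 g

Energy conservation, ΣQ = 0:
285×0.444×(48.5 − 316) + m×2.36×(48.5 − 30.6) = 0
42.24 m = 33849
m = 33849/42.24 ≈ 801.3 g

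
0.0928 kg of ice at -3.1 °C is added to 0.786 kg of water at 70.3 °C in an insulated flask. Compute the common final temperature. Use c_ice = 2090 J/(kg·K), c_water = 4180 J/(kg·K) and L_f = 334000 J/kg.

T_f ≈ 54.3 °C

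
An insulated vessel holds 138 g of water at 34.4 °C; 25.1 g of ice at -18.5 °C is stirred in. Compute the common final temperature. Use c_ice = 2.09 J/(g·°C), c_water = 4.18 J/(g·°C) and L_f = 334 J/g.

Setting the total heat transfer to zero:
ice -18.5→0 °C: 25.1×2.09×18.5 = 970.49; melt ice: 25.1×334 = 8383.4; meltwater 0→T: 25.1×4.18×T = 104.92 T; water cools: 138×4.18×(T − 34.4) = 576.84(T − 34.4)
681.76 T = 19843 − 9353.9 = 10489
T ≈ 15.39 °C (positive, so assuming full melt was valid).

T_f ≈ 15.4 °C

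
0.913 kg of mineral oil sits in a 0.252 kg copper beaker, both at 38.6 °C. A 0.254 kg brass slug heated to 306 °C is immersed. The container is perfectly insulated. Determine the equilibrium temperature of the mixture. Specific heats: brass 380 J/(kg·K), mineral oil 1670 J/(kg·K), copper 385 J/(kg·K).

Conservation of energy gives ΣQ = 0:
0.254·380·(T − 306) + 0.913·1670·(T − 38.6) + 0.252·385·(T − 38.6) = 0
96.52(T − 306) + 1524.7(T − 38.6) + 97.02(T − 38.6) = 0
(96.52 + 1524.7 + 97.02) T = 96.52·306 + 1524.7·38.6 + 97.02·38.6
T ≈ 53.62 °C

T_f ≈ 53.6 °C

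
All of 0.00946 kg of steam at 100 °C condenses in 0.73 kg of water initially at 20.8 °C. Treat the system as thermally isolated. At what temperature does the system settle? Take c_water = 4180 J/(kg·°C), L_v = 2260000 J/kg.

Energy balance with sensible and latent terms:
condense steam: −0.00946·2260000 = −21380; condensed water 100 °C→T: 39.54(T − 100); water warms: 0.73·4180·(T − 20.8) = 3051.4(T − 20.8)
3090.9 T = 21380 + 3954.3 + 63469 = 88803
T ≈ 28.73 °C — below 100 °C, confirming all the steam condensed.

T_f ≈ 28.7 °C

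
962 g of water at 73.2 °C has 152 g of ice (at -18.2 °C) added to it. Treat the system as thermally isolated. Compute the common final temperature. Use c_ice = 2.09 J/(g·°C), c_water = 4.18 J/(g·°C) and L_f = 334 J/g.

T_f ≈ 51.1 °C

Setting the total heat transfer to zero:
warm ice to 0 °C: 152·2.09·(0 − (-18.2)) = 5781.8
  fusion: m_ice L_f = 152·334 = 50768
  meltwater 0→T: 152·4.18·T = 635.36 T
  water: 4021.2(T − 73.2)
4656.5 T = 294349 − 56550 = 237799
T ≈ 51.07 °C. Since T > 0 °C, the all-ice-melts assumption holds.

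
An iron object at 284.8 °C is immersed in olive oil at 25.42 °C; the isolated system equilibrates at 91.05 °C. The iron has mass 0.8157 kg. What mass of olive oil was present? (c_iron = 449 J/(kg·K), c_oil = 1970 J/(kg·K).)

Heat lost by the iron = heat gained by the oil:
0.8157×449×(284.8 − 91.05) = m×1970×(91.05 − 25.42)
129291 m = 70961  ⇒  m ≈ 0.5488 kg

m ≈ 0.549 kg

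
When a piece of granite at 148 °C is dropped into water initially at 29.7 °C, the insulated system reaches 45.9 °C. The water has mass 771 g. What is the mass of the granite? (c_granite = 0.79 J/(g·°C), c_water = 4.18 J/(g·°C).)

m ≈ 647 g

Heat lost by the granite = heat gained by the water:
m·0.79·(148 − 45.9) = 771·4.18·(45.9 − 29.7)
80.66 m = 52209  ⇒  m ≈ 647.3 g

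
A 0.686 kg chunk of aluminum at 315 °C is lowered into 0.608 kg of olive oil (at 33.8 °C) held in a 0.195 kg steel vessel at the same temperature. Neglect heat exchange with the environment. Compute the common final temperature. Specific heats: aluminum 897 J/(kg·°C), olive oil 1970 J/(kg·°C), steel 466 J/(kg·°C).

T_f ≈ 124.7 °C

Net heat exchanged in the isolated system is zero:
0.686*897*(T − 315) + 0.608*1970*(T − 33.8) + 0.195*466*(T − 33.8) = 0
615.34(T − 315) + 1197.8(T − 33.8) + 90.87(T − 33.8) = 0
1904 T = 237388
T = 237388/1904 ≈ 124.68 °C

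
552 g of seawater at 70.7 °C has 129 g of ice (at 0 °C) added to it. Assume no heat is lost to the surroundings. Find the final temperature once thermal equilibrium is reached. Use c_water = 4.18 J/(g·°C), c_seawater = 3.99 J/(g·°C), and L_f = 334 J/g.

Energy balance with sensible and latent terms:
melt ice: 129×334 = 43086
  meltwater 0→T: 129×4.18×T = 539.22 T
  seawater: 2202.5(T − 70.7)
2741.7 T = 155715 − 43086 = 112629
T ≈ 41.08 °C. Since T > 0 °C, the all-ice-melts assumption holds.

T_f ≈ 41.1 °C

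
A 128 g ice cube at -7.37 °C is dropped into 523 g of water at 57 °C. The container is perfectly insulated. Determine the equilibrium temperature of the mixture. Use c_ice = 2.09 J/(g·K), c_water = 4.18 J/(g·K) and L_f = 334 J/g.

T_f ≈ 29.4 °C

Sum of m c ΔT and latent-heat terms is zero:
warm ice to 0 °C: 128×2.09×(0 − (-7.37)) = 1971.6
  latent heat to melt: 128×334 = 42752
  warm the meltwater: 535.04 T
  water cools: 523×4.18×(T − 57) = 2186.1(T − 57)
2721.2 T = 124610 − 44724 = 79886
T ≈ 29.36 °C — above 0 °C, consistent with complete melting.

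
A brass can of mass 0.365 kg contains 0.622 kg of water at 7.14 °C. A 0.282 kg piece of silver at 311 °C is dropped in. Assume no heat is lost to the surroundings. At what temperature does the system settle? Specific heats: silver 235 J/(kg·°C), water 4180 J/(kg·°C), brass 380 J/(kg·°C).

T_f ≈ 14.3 °C

T_f is the heat-capacity-weighted average of the initial temperatures:
T_f = (66.27×311 + 2600×7.14 + 138.7×7.14) / (66.27 + 2600 + 138.7)
    = 40164 / 2804.9 ≈ 14.32 °C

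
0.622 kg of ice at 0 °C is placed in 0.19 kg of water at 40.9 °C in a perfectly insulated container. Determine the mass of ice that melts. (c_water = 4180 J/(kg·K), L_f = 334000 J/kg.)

m_melted ≈ 0.0973 kg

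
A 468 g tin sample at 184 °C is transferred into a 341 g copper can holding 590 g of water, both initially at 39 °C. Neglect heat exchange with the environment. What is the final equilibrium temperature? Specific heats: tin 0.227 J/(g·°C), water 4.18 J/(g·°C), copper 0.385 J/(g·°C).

T_f ≈ 44.7 °C

T_f is the heat-capacity-weighted average of the initial temperatures:
T_f = (106.24×184 + 2466.2×39 + 131.28×39) / (106.24 + 2466.2 + 131.28)
    = 120849 / 2703.7 ≈ 44.70 °C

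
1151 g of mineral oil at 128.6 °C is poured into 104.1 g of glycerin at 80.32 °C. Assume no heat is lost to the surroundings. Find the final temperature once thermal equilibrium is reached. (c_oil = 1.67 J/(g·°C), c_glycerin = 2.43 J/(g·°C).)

T_f ≈ 123.0 °C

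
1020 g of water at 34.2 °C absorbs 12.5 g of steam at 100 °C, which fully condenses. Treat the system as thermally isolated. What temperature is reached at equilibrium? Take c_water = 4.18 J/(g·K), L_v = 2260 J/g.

Heat gained plus heat lost sum to zero:
steam→water at 100 °C releases m L_v = 12.5·2260 = 28250
  condensate cools 100→T: 12.5·4.18·(T − 100) = 52.25(T − 100)
  water warms: 1020·4.18·(T − 34.2) = 4263.6(T − 34.2)
4315.8 T = 28250 + 5225 + 145815 = 179290
T ≈ 41.54 °C (< 100 °C, so full condensation is consistent).

T_f ≈ 41.5 °C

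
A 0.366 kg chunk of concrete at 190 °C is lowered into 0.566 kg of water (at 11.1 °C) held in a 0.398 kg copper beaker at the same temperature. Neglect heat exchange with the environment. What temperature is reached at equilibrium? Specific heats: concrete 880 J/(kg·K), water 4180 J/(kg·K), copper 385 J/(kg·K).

Taking heat into each body as positive, Σ m c ΔT = 0:
0.366·880·(T − 190) + 0.566·4180·(T − 11.1) + 0.398·385·(T − 11.1) = 0
322.08(T − 190) + 2365.9(T − 11.1) + 153.23(T − 11.1) = 0
(322.08 + 2365.9 + 153.23) T = 322.08·190 + 2365.9·11.1 + 153.23·11.1
T = 89157/2841.2 ≈ 31.38 °C

T_f ≈ 31.4 °C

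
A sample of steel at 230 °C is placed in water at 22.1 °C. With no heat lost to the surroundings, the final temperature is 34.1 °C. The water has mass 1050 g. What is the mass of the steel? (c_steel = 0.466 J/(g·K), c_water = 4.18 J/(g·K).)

m ≈ 577 g

Let T be the final temperature. ΣQ_i = 0:
m×0.466×(34.1 − 230) + 1050×4.18×(34.1 − 22.1) = 0
-91.29 m = -52668
m = -52668/-91.29 ≈ 576.9 g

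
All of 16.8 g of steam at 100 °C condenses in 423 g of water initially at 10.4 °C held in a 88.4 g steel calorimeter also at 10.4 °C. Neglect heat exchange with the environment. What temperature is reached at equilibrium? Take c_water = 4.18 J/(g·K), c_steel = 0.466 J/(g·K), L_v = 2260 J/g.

Let T be the final temperature. ΣQ_i = 0:
condense steam: −16.8×2260 = −37968
  condensate cools 100→T: 16.8×4.18×(T − 100) = 70.22(T − 100)
  original water: 1768.1(T − 10.4)
  cup: 41.19(T − 10.4)
1879.6 T = 37968 + 7022.4 + 18817 = 63807
T ≈ 33.95 °C (< 100 °C, so full condensation is consistent).

T_f ≈ 33.9 °C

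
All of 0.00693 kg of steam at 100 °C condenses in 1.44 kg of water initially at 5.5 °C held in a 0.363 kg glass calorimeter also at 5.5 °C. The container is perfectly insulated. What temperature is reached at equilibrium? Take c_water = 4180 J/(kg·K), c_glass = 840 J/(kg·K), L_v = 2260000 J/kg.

T_f ≈ 8.4 °C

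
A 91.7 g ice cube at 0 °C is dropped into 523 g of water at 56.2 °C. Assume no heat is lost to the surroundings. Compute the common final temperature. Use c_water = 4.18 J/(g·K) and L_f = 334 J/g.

Sum of m c ΔT and latent-heat terms is zero:
latent heat to melt: 91.7·334 = 30628
  warm the meltwater: 383.31 T
  water: 2186.1(T − 56.2)
2569.4 T = 122861 − 30628 = 92233
T ≈ 35.90 °C (positive, so assuming full melt was valid).

T_f ≈ 35.9 °C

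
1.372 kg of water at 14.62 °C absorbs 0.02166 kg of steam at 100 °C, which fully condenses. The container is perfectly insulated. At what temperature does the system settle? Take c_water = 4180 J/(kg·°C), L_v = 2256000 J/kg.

T_f ≈ 24.3 °C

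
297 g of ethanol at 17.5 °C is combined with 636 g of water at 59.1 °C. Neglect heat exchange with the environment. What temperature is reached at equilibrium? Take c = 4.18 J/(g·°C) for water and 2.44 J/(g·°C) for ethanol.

T_f ≈ 50.2 °C

Net heat exchanged in the isolated system is zero:
636*4.18*(T − 59.1) + 297*2.44*(T − 17.5) = 0
2658.5(T − 59.1) + 724.68(T − 17.5) = 0
(2658.5 + 724.68) T = 2658.5*59.1 + 724.68*17.5
T = 169798/3383.2 ≈ 50.19 °C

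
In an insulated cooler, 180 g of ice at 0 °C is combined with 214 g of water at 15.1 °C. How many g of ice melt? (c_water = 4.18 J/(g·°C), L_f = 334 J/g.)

Cooling the water to 0 °C releases 214×4.18×15.1 = 13507 J.
Melting all 180 g of ice would need 180×334 = 60120 J.
Since 13507 < 60120 J, not all the ice melts; equilibrium is at 0 °C.
m_melted×334 = 13507  ⇒  m_melted ≈ 40.44 g.

m_melted ≈ 40.4 g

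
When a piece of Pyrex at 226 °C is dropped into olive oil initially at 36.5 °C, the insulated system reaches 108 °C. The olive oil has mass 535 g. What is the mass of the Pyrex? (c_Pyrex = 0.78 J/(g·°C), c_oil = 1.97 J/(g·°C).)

m ≈ 819 g

|Q_Pyrex| = |Q_oil|:
m×0.78×(226 − 108) = 535×1.97×(108 − 36.5)
92.04 m = 75357  ⇒  m ≈ 818.7 g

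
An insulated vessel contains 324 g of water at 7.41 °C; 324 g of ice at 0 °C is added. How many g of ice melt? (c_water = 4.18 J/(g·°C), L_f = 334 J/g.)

Cooling the water to 0 °C releases 324·4.18·7.41 = 10036 J.
Melting all 324 g of ice would need 324·334 = 108216 J.
That's not enough to melt it all — equilibrium is at 0 °C with ice remaining.
Mass melted = 10036/334 ≈ 30.05 g.

m_melted ≈ 30 g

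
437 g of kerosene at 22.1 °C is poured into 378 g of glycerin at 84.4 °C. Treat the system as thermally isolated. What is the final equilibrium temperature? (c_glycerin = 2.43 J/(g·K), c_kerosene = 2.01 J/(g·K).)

|Q_glycerin| = |Q_kerosene|:
378·2.43·(84.4 − T) = 437·2.01·(T − 22.1)
918.54(84.4 − T) = 878.37(T − 22.1)
1796.9 T = 96937  ⇒  T ≈ 53.95 °C

T_f ≈ 53.9 °C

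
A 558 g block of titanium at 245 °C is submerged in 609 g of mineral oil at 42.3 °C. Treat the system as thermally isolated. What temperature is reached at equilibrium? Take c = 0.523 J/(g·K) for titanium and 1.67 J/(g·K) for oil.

T_f is the heat-capacity-weighted average of the initial temperatures:
T_f = (291.83*245 + 1017*42.3) / (291.83 + 1017)
    = 114520 / 1308.9 ≈ 87.50 °C

T_f ≈ 87.5 °C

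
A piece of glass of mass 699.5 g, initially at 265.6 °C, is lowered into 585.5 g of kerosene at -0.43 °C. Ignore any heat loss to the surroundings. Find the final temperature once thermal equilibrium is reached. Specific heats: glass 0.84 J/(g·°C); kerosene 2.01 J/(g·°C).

Conservation of energy gives ΣQ = 0:
699.5×0.84×(T − 265.6) + 585.5×2.01×(T − (-0.43)) = 0
(587.58 + 1176.9) T = 587.58×265.6 + 1176.9×(-0.43)
T = 155555 / 1764.4 = 88.2 °C

T_f ≈ 88.2 °C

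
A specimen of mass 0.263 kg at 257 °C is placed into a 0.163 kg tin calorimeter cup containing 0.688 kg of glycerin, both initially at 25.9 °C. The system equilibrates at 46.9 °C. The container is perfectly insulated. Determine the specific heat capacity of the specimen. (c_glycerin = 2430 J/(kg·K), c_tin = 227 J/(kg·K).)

Let T be the final temperature. ΣQ_i = 0:
0.263×c×(46.9 − 257) + 0.688×2430×(46.9 − 25.9) + 0.163×227×(46.9 − 25.9) = 0
-55.26 c = -35886
c = -35886/-55.26 ≈ 649.4 J/(kg·K)

c ≈ 649 J/(kg·K)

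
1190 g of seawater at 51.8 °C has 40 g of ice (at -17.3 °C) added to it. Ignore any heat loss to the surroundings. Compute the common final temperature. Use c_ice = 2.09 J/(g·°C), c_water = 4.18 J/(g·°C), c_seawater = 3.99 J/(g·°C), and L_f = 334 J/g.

Let T be the final temperature. ΣQ_i = 0:
ice -17.3→0 °C: 40·2.09·17.3 = 1446.3; melt ice: 40·334 = 13360; warm the meltwater: 167.2 T; seawater: 4748.1(T − 51.8)
4915.3 T = 245952 − 14806 = 231145
T ≈ 47.03 °C — above 0 °C, consistent with complete melting.

T_f ≈ 47.0 °C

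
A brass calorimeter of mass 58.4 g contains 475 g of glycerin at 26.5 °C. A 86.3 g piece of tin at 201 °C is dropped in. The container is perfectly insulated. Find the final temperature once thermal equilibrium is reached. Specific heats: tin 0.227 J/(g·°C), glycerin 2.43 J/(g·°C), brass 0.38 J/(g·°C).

T_f ≈ 29.4 °C

Let T be the final temperature. ΣQ_i = 0:
86.3·0.227·(T − 201) + 475·2.43·(T − 26.5) + 58.4·0.38·(T − 26.5) = 0
(19.59 + 1154.2 + 22.19) T = 19.59·201 + 1154.2·26.5 + 22.19·26.5
T = 35113/1196 ≈ 29.36 °C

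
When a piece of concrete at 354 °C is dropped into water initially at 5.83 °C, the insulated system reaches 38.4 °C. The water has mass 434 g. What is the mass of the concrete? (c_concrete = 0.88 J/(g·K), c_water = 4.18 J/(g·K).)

m ≈ 213 g

Taking heat into each body as positive, Σ m c ΔT = 0:
m×0.88×(38.4 − 354) + 434×4.18×(38.4 − 5.83) = 0
-277.73 m = -59086
m = -59086/-277.73 ≈ 212.7 g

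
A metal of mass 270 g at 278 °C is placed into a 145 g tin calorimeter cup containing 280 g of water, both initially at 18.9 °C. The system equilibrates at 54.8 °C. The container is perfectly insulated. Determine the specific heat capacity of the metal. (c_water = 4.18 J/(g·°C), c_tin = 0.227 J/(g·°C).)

Conservation of energy gives ΣQ = 0:
270·c·(54.8 − 278) + 280·4.18·(54.8 − 18.9) + 145·0.227·(54.8 − 18.9) = 0
-60264 c = -43199
c = -43199/-60264 ≈ 0.7168 J/(g·°C)

c ≈ 0.717 J/(g·°C)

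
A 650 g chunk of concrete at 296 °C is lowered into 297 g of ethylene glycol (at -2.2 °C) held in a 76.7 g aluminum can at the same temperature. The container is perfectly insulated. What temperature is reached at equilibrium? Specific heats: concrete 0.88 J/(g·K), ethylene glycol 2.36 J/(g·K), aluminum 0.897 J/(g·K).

T_f ≈ 124.9 °C

Energy conservation, ΣQ = 0:
650×0.88×(T − 296) + 297×2.36×(T − (-2.2)) + 76.7×0.897×(T − (-2.2)) = 0
572(T − 296) + 700.92(T − (-2.2)) + 68.8(T − (-2.2)) = 0
1341.7 T = 167619
T = 167619 / 1341.7 = 125 °C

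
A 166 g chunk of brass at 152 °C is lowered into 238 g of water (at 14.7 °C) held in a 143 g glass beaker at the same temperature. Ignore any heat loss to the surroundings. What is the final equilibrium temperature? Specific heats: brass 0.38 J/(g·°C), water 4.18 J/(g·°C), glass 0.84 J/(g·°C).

Energy conservation, ΣQ = 0:
166·0.38·(T − 152) + 238·4.18·(T − 14.7) + 143·0.84·(T − 14.7) = 0
63.08(T − 152) + 994.84(T − 14.7) + 120.12(T − 14.7) = 0
1178 T = 25978
T = 25978/1178 ≈ 22.05 °C

T_f ≈ 22.1 °C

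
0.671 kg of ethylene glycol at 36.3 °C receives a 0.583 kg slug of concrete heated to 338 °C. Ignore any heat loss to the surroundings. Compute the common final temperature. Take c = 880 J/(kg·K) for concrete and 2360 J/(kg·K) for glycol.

Heat gained plus heat lost sum to zero:
0.583·880·(T − 338) + 0.671·2360·(T − 36.3) = 0
(513.04 + 1583.6) T = 513.04·338 + 1583.6·36.3
T ≈ 110.13 °C

T_f ≈ 110.1 °C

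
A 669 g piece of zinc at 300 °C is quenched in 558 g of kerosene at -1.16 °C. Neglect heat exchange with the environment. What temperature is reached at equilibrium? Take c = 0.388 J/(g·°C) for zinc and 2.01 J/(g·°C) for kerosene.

T_f ≈ 55.4 °C

Setting the total heat transfer to zero:
669·0.388·(T − 300) + 558·2.01·(T − (-1.16)) = 0
259.57(T − 300) + 1121.6(T − (-1.16)) = 0
(259.57 + 1121.6) T = 259.57·300 + 1121.6·(-1.16)
T = 76571 / 1381.2 = 55.4 °C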